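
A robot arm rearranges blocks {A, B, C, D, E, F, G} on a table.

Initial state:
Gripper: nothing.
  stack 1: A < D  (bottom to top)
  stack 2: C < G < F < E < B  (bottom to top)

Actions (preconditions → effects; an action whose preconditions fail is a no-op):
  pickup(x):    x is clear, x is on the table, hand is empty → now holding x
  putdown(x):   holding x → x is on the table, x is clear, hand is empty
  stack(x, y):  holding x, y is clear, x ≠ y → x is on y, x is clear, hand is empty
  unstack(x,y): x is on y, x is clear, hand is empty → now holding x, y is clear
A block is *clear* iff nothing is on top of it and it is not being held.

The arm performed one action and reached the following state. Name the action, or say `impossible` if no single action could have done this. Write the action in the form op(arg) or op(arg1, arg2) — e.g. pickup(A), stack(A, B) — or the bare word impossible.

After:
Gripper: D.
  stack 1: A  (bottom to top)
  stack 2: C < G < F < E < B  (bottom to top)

unstack(D, A)

target: towers=[A; C/G/F/E/B] holding=D
     unstack(B, E) → towers=[A/D; C/G/F/E] holding=B
     unstack(D, A) → towers=[A; C/G/F/E/B] holding=D  ← match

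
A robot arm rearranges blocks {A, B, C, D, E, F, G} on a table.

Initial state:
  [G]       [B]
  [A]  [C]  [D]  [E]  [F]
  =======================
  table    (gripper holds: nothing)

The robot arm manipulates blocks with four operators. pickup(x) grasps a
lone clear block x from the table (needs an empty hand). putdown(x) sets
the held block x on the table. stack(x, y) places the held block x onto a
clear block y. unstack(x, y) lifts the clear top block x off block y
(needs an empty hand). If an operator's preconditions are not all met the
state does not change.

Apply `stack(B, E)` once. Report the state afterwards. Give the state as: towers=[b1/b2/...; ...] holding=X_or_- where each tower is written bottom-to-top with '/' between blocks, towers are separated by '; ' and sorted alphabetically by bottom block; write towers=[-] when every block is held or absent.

towers=[A/G; C; D/B; E; F] holding=-

before: towers=[A/G; C; D/B; E; F] holding=-
pre[stack(B, E)]: holding(B) fail, clear(E) ok, B≠E ok
holding(B) unmet → stack(B, E) is a no-op
after:  towers=[A/G; C; D/B; E; F] holding=-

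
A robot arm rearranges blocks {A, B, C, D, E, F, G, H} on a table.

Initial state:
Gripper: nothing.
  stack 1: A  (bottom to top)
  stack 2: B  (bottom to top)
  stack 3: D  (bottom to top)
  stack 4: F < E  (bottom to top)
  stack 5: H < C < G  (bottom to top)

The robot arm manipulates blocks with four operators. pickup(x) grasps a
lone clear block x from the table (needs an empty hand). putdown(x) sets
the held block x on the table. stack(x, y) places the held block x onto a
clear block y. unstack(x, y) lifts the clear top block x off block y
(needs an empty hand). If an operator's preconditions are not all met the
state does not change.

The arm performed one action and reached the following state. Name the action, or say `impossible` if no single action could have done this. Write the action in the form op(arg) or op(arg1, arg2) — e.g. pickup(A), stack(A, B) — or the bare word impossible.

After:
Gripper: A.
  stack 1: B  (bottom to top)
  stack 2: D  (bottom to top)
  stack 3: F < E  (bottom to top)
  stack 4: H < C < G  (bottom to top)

target: towers=[B; D; F/E; H/C/G] holding=A
     unstack(G, C) → towers=[A; B; D; F/E; H/C] holding=G
         pickup(A) → towers=[B; D; F/E; H/C/G] holding=A  ← match
     unstack(E, F) → towers=[A; B; D; F; H/C/G] holding=E
         pickup(B) → towers=[A; D; F/E; H/C/G] holding=B
         pickup(D) → towers=[A; B; F/E; H/C/G] holding=D

pickup(A)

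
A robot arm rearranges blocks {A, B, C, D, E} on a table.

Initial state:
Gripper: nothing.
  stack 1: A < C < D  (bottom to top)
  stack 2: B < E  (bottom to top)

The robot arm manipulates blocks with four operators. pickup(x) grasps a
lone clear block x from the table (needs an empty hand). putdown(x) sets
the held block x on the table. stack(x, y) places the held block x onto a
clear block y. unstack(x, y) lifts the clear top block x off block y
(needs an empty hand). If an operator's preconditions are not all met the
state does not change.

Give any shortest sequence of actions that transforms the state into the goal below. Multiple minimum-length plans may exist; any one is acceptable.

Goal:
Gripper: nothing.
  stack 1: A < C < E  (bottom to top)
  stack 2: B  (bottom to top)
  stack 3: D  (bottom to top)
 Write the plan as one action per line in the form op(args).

step 1 (unstack(D, C)): towers=[A/C; B/E] holding=D
step 2 (putdown(D)): towers=[A/C; B/E; D] holding=-
step 3 (unstack(E, B)): towers=[A/C; B; D] holding=E
step 4 (stack(E, C)): towers=[A/C/E; B; D] holding=-
goal check: towers=[A/C/E; B; D] holding=- — reached (length 4, optimal by BFS)

unstack(D, C)
putdown(D)
unstack(E, B)
stack(E, C)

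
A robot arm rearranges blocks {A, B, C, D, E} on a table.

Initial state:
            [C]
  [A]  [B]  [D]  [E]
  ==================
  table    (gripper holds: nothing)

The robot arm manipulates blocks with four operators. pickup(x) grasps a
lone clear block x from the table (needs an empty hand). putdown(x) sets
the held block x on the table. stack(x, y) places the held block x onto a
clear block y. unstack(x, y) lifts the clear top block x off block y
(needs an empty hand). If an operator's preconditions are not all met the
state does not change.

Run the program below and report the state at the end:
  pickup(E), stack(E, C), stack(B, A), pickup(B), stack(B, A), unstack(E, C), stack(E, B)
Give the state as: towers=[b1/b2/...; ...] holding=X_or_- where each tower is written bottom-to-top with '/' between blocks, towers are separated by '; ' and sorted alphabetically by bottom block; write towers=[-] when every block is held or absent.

towers=[A/B/E; D/C] holding=-

step 1 (pickup(E)): towers=[A; B; D/C] holding=E
step 2 (stack(E, C)): towers=[A; B; D/C/E] holding=-
step 3 (stack(B, A)) [no-op]: towers=[A; B; D/C/E] holding=-
step 4 (pickup(B)): towers=[A; D/C/E] holding=B
step 5 (stack(B, A)): towers=[A/B; D/C/E] holding=-
step 6 (unstack(E, C)): towers=[A/B; D/C] holding=E
step 7 (stack(E, B)): towers=[A/B/E; D/C] holding=-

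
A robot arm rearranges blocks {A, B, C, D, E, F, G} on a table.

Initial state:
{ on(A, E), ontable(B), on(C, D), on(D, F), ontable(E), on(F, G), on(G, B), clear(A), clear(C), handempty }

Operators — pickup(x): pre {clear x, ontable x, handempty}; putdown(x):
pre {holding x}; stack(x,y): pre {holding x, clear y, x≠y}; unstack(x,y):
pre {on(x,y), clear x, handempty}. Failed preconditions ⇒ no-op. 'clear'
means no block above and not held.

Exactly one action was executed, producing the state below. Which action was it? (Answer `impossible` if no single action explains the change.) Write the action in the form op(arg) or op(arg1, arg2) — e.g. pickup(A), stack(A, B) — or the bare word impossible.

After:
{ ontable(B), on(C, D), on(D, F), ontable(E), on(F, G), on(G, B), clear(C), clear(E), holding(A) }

unstack(A, E)

target: towers=[B/G/F/D/C; E] holding=A
     unstack(A, E) → towers=[B/G/F/D/C; E] holding=A  ← match
     unstack(C, D) → towers=[B/G/F/D; E/A] holding=C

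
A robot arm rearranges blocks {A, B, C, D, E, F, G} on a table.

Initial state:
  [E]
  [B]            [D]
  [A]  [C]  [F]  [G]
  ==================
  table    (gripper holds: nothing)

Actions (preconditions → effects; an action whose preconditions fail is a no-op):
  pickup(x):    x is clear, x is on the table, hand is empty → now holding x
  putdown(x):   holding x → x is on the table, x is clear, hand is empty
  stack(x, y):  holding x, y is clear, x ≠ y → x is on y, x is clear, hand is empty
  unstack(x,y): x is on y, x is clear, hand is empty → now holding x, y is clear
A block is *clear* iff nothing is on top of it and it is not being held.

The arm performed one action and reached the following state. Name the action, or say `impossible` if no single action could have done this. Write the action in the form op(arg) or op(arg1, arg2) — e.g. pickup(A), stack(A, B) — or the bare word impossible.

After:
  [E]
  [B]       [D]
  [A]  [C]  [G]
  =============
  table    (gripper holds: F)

target: towers=[A/B/E; C; G/D] holding=F
         pickup(F) → towers=[A/B/E; C; G/D] holding=F  ← match
     unstack(D, G) → towers=[A/B/E; C; F; G] holding=D
     unstack(E, B) → towers=[A/B; C; F; G/D] holding=E
         pickup(C) → towers=[A/B/E; F; G/D] holding=C

pickup(F)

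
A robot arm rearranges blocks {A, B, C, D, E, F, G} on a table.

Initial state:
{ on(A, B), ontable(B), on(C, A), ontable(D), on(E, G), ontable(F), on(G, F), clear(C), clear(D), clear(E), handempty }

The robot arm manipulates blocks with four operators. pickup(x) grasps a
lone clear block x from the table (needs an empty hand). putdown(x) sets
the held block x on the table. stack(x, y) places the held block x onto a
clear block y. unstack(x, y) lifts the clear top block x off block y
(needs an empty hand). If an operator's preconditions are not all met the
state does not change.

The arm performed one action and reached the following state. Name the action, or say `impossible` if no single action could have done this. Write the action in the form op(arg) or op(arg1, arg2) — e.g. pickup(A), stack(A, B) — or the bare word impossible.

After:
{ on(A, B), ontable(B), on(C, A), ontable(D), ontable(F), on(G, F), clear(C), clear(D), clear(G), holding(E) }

unstack(E, G)

target: towers=[B/A/C; D; F/G] holding=E
         pickup(D) → towers=[B/A/C; F/G/E] holding=D
     unstack(E, G) → towers=[B/A/C; D; F/G] holding=E  ← match
     unstack(C, A) → towers=[B/A; D; F/G/E] holding=C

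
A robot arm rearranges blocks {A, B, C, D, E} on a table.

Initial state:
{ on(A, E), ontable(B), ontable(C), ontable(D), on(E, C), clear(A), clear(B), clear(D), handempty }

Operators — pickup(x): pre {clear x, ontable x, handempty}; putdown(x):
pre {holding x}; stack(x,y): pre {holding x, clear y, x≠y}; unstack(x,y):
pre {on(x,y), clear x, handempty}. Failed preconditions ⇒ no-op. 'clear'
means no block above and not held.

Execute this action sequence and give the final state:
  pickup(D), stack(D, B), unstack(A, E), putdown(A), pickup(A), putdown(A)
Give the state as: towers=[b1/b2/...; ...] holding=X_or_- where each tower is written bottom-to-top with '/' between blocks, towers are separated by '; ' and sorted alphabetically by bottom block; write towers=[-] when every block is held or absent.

step 1 (pickup(D)): towers=[B; C/E/A] holding=D
step 2 (stack(D, B)): towers=[B/D; C/E/A] holding=-
step 3 (unstack(A, E)): towers=[B/D; C/E] holding=A
step 4 (putdown(A)): towers=[A; B/D; C/E] holding=-
step 5 (pickup(A)): towers=[B/D; C/E] holding=A
step 6 (putdown(A)): towers=[A; B/D; C/E] holding=-

towers=[A; B/D; C/E] holding=-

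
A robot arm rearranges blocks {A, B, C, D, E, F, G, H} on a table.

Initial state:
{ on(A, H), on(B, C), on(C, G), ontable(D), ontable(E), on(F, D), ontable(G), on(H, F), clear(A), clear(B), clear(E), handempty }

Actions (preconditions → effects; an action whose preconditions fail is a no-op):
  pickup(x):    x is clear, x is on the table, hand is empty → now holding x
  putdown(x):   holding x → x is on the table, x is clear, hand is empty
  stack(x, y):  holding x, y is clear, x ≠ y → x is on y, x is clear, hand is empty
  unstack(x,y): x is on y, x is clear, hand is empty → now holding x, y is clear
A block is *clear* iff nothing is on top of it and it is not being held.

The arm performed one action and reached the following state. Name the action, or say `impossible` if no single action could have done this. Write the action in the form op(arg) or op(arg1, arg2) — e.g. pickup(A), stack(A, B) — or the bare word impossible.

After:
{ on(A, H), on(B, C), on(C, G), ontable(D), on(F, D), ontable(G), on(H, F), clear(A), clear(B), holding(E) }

target: towers=[D/F/H/A; G/C/B] holding=E
     unstack(A, H) → towers=[D/F/H; E; G/C/B] holding=A
         pickup(E) → towers=[D/F/H/A; G/C/B] holding=E  ← match
     unstack(B, C) → towers=[D/F/H/A; E; G/C] holding=B

pickup(E)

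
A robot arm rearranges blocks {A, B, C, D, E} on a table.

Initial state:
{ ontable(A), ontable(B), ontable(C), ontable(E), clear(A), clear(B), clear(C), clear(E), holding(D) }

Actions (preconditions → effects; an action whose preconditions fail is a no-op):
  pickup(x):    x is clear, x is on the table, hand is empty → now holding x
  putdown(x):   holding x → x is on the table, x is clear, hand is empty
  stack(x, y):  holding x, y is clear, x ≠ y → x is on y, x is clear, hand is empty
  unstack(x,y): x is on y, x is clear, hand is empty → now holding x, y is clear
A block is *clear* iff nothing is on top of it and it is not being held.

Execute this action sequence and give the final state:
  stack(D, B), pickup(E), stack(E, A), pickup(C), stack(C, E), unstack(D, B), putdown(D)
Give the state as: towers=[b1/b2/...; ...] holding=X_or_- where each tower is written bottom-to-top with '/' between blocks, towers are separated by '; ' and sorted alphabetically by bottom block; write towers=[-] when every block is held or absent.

step 1 (stack(D, B)): towers=[A; B/D; C; E] holding=-
step 2 (pickup(E)): towers=[A; B/D; C] holding=E
step 3 (stack(E, A)): towers=[A/E; B/D; C] holding=-
step 4 (pickup(C)): towers=[A/E; B/D] holding=C
step 5 (stack(C, E)): towers=[A/E/C; B/D] holding=-
step 6 (unstack(D, B)): towers=[A/E/C; B] holding=D
step 7 (putdown(D)): towers=[A/E/C; B; D] holding=-

towers=[A/E/C; B; D] holding=-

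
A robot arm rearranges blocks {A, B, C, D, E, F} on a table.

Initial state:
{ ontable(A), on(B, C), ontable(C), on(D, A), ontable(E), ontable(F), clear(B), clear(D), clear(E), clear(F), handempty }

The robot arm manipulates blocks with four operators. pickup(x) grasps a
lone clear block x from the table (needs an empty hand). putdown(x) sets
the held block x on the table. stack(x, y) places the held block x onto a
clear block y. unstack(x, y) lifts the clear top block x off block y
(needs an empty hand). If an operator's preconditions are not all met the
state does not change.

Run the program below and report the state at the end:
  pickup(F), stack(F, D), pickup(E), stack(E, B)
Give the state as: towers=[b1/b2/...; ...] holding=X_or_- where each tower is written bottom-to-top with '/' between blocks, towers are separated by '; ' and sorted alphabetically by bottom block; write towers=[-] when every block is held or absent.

towers=[A/D/F; C/B/E] holding=-

step 1 (pickup(F)): towers=[A/D; C/B; E] holding=F
step 2 (stack(F, D)): towers=[A/D/F; C/B; E] holding=-
step 3 (pickup(E)): towers=[A/D/F; C/B] holding=E
step 4 (stack(E, B)): towers=[A/D/F; C/B/E] holding=-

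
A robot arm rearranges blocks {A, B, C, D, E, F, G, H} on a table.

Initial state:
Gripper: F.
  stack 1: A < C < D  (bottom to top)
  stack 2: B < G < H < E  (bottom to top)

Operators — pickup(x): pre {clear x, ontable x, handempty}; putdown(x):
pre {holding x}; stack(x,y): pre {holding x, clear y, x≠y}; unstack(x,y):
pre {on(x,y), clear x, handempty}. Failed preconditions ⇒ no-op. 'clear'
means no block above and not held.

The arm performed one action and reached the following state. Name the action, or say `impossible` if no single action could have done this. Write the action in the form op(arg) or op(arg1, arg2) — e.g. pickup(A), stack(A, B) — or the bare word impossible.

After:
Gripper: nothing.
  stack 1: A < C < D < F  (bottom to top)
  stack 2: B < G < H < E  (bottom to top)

target: towers=[A/C/D/F; B/G/H/E] holding=-
        putdown(F) → towers=[A/C/D; B/G/H/E; F] holding=-
       stack(F, E) → towers=[A/C/D; B/G/H/E/F] holding=-
       stack(F, D) → towers=[A/C/D/F; B/G/H/E] holding=-  ← match

stack(F, D)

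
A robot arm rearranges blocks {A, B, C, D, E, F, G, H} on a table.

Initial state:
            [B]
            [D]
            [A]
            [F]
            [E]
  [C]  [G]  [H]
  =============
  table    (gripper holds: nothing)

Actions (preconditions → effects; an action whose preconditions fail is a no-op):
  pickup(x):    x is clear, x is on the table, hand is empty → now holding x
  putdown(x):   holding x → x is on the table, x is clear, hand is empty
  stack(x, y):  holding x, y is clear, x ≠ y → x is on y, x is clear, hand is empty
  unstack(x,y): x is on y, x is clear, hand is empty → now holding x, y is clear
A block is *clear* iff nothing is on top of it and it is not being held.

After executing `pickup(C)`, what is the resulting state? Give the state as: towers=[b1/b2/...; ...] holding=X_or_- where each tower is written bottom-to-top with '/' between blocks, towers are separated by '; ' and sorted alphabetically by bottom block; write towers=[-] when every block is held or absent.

before: towers=[C; G; H/E/F/A/D/B] holding=-
pre[pickup(C)]: clear(C) yes, ontable(C) yes, handempty yes
all met → apply pickup(C)
after:  towers=[G; H/E/F/A/D/B] holding=C

towers=[G; H/E/F/A/D/B] holding=C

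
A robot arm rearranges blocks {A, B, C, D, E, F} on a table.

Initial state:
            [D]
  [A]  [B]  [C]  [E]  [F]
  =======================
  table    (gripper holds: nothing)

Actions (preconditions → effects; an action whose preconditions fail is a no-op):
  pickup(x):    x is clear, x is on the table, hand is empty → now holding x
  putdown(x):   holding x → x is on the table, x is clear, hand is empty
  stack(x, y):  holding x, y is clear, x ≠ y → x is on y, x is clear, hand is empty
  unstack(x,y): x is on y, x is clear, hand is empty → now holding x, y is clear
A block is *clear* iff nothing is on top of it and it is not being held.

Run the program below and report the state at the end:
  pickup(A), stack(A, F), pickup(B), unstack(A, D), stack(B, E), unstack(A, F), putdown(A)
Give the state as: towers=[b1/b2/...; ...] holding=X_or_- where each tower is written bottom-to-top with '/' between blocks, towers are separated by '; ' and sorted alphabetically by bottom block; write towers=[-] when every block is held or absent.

step 1 (pickup(A)): towers=[B; C/D; E; F] holding=A
step 2 (stack(A, F)): towers=[B; C/D; E; F/A] holding=-
step 3 (pickup(B)): towers=[C/D; E; F/A] holding=B
step 4 (unstack(A, D)) [no-op]: towers=[C/D; E; F/A] holding=B
step 5 (stack(B, E)): towers=[C/D; E/B; F/A] holding=-
step 6 (unstack(A, F)): towers=[C/D; E/B; F] holding=A
step 7 (putdown(A)): towers=[A; C/D; E/B; F] holding=-

towers=[A; C/D; E/B; F] holding=-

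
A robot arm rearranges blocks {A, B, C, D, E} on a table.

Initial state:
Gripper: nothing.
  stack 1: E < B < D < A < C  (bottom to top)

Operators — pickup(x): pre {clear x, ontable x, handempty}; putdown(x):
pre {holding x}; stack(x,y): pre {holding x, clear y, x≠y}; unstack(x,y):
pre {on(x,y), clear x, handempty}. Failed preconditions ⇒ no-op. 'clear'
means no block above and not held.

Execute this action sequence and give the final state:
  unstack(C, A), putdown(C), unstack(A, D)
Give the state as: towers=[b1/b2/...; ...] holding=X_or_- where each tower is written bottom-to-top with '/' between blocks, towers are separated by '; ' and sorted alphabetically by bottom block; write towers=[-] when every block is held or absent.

towers=[C; E/B/D] holding=A

step 1 (unstack(C, A)): towers=[E/B/D/A] holding=C
step 2 (putdown(C)): towers=[C; E/B/D/A] holding=-
step 3 (unstack(A, D)): towers=[C; E/B/D] holding=A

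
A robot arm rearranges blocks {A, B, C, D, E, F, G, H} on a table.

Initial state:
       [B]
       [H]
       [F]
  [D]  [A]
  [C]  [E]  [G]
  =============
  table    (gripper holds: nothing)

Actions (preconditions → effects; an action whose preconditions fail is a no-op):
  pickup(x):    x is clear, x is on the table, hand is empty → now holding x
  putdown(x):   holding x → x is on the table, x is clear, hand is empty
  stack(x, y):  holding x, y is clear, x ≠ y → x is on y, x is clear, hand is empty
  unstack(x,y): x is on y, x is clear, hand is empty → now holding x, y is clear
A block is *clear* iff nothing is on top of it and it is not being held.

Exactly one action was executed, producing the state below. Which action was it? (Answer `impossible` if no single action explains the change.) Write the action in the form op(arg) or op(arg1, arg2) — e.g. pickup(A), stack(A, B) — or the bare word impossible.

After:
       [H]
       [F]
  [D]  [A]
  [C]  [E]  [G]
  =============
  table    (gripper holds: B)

unstack(B, H)

target: towers=[C/D; E/A/F/H; G] holding=B
         pickup(G) → towers=[C/D; E/A/F/H/B] holding=G
     unstack(B, H) → towers=[C/D; E/A/F/H; G] holding=B  ← match
     unstack(D, C) → towers=[C; E/A/F/H/B; G] holding=D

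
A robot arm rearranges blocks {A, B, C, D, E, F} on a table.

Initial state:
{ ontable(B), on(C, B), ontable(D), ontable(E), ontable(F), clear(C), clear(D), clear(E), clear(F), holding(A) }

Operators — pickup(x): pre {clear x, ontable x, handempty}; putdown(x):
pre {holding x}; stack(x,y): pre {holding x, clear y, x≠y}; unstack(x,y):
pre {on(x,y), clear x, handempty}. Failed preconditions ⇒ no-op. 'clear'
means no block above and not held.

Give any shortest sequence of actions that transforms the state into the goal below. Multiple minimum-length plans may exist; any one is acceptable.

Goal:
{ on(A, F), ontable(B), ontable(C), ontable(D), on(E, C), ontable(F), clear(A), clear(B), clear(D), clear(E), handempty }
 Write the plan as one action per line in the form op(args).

step 1 (stack(A, F)): towers=[B/C; D; E; F/A] holding=-
step 2 (unstack(C, B)): towers=[B; D; E; F/A] holding=C
step 3 (putdown(C)): towers=[B; C; D; E; F/A] holding=-
step 4 (pickup(E)): towers=[B; C; D; F/A] holding=E
step 5 (stack(E, C)): towers=[B; C/E; D; F/A] holding=-
goal check: towers=[B; C/E; D; F/A] holding=- — reached (length 5, optimal by BFS)

stack(A, F)
unstack(C, B)
putdown(C)
pickup(E)
stack(E, C)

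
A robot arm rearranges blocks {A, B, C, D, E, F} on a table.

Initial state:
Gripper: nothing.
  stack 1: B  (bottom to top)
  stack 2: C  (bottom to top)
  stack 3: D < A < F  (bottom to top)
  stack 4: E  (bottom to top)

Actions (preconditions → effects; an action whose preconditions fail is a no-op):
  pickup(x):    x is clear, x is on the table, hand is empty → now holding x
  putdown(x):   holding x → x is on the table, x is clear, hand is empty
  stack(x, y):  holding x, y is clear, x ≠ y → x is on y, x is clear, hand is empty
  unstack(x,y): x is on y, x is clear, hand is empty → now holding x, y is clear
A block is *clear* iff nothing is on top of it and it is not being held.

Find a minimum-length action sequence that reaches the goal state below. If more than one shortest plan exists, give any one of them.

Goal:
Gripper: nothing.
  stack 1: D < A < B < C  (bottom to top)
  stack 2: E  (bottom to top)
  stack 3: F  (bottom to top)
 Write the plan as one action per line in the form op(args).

step 1 (unstack(F, A)): towers=[B; C; D/A; E] holding=F
step 2 (putdown(F)): towers=[B; C; D/A; E; F] holding=-
step 3 (pickup(B)): towers=[C; D/A; E; F] holding=B
step 4 (stack(B, A)): towers=[C; D/A/B; E; F] holding=-
step 5 (pickup(C)): towers=[D/A/B; E; F] holding=C
step 6 (stack(C, B)): towers=[D/A/B/C; E; F] holding=-
goal check: towers=[D/A/B/C; E; F] holding=- — reached (length 6, optimal by BFS)

unstack(F, A)
putdown(F)
pickup(B)
stack(B, A)
pickup(C)
stack(C, B)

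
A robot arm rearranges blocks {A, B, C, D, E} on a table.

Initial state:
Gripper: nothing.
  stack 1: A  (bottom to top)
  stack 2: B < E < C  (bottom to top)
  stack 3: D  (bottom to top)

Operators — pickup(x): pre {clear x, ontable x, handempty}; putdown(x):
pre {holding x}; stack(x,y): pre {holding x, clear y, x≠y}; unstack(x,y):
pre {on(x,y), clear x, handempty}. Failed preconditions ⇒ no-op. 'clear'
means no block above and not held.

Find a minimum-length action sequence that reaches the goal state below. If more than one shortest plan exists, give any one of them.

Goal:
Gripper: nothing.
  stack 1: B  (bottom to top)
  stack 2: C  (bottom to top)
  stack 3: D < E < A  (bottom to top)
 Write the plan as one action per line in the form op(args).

step 1 (unstack(C, E)): towers=[A; B/E; D] holding=C
step 2 (putdown(C)): towers=[A; B/E; C; D] holding=-
step 3 (unstack(E, B)): towers=[A; B; C; D] holding=E
step 4 (stack(E, D)): towers=[A; B; C; D/E] holding=-
step 5 (pickup(A)): towers=[B; C; D/E] holding=A
step 6 (stack(A, E)): towers=[B; C; D/E/A] holding=-
goal check: towers=[B; C; D/E/A] holding=- — reached (length 6, optimal by BFS)

unstack(C, E)
putdown(C)
unstack(E, B)
stack(E, D)
pickup(A)
stack(A, E)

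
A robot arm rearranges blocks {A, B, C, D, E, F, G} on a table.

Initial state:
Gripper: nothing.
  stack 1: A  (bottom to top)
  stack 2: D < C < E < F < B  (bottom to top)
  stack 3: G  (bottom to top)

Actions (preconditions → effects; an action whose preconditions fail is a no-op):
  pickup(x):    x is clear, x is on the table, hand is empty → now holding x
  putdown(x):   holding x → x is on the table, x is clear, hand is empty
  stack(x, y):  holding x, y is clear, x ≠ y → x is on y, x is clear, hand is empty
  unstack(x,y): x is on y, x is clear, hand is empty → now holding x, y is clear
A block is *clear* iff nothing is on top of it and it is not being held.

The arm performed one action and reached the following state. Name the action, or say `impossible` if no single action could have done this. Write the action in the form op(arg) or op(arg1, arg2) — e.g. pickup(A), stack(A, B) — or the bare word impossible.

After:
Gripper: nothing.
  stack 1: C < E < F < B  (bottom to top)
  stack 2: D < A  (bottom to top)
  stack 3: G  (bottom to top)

impossible

target: towers=[C/E/F/B; D/A; G] holding=-
     unstack(B, F) → towers=[A; D/C/E/F; G] holding=B
         pickup(G) → towers=[A; D/C/E/F/B] holding=G
         pickup(A) → towers=[D/C/E/F/B; G] holding=A
none of the 3 applicable actions match → impossible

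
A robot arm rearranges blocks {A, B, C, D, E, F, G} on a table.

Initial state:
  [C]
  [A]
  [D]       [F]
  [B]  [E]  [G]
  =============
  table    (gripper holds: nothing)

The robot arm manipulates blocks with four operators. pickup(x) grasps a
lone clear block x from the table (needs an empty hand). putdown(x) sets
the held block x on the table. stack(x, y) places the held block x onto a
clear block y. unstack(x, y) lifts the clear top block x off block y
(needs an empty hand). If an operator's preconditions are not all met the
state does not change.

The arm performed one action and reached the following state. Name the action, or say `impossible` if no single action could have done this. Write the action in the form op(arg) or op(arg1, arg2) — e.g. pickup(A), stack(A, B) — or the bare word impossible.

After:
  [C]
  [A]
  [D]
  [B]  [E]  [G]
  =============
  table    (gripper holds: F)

target: towers=[B/D/A/C; E; G] holding=F
     unstack(F, G) → towers=[B/D/A/C; E; G] holding=F  ← match
         pickup(E) → towers=[B/D/A/C; G/F] holding=E
     unstack(C, A) → towers=[B/D/A; E; G/F] holding=C

unstack(F, G)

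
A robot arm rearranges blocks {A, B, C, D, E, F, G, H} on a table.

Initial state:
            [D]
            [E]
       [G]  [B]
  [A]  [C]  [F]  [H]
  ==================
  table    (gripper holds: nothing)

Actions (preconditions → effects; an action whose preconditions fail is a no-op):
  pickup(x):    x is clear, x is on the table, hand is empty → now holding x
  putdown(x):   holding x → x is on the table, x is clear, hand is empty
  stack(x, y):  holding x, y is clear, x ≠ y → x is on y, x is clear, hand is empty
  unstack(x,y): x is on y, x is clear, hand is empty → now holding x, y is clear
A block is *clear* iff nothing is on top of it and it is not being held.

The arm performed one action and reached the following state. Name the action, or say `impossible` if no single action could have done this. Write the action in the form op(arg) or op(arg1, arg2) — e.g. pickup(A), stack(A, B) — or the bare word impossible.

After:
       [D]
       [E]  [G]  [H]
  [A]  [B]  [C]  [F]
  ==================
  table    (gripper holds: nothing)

impossible

target: towers=[A; B/E/D; C/G; F/H] holding=-
     unstack(G, C) → towers=[A; C; F/B/E/D; H] holding=G
         pickup(A) → towers=[C/G; F/B/E/D; H] holding=A
         pickup(H) → towers=[A; C/G; F/B/E/D] holding=H
     unstack(D, E) → towers=[A; C/G; F/B/E; H] holding=D
none of the 4 applicable actions match → impossible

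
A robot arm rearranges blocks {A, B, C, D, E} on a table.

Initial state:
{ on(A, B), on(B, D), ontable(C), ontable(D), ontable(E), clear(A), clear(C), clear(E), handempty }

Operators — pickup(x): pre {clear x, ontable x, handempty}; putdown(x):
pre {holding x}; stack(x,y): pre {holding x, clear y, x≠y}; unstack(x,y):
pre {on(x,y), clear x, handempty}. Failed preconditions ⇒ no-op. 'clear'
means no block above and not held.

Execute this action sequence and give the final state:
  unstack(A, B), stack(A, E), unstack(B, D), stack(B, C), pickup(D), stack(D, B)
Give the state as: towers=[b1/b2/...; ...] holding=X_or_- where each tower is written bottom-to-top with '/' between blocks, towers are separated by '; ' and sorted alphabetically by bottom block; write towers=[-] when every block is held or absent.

step 1 (unstack(A, B)): towers=[C; D/B; E] holding=A
step 2 (stack(A, E)): towers=[C; D/B; E/A] holding=-
step 3 (unstack(B, D)): towers=[C; D; E/A] holding=B
step 4 (stack(B, C)): towers=[C/B; D; E/A] holding=-
step 5 (pickup(D)): towers=[C/B; E/A] holding=D
step 6 (stack(D, B)): towers=[C/B/D; E/A] holding=-

towers=[C/B/D; E/A] holding=-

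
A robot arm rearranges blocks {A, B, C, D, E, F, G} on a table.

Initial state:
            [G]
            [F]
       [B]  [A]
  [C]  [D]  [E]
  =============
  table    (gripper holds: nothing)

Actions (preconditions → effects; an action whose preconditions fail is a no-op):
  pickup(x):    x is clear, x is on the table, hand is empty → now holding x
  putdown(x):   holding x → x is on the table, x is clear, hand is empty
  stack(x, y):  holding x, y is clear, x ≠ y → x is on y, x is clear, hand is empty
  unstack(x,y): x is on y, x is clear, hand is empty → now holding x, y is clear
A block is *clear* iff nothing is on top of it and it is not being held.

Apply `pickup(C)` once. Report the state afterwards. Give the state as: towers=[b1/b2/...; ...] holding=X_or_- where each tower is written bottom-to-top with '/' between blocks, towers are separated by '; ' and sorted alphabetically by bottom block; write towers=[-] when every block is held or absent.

before: towers=[C; D/B; E/A/F/G] holding=-
pre[pickup(C)]: clear(C) ok, ontable(C) ok, handempty ok
all met → apply pickup(C)
after:  towers=[D/B; E/A/F/G] holding=C

towers=[D/B; E/A/F/G] holding=C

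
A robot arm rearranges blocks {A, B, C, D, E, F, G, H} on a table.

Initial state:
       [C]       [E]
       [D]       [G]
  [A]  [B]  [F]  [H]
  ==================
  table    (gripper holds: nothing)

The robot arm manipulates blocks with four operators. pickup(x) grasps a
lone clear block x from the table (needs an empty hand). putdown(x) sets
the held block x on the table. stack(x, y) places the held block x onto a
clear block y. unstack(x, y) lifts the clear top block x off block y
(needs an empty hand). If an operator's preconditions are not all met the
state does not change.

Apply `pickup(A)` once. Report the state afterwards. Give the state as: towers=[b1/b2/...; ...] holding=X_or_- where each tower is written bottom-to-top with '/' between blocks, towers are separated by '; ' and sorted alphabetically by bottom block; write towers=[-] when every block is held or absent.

towers=[B/D/C; F; H/G/E] holding=A

before: towers=[A; B/D/C; F; H/G/E] holding=-
pre[pickup(A)]: clear(A) ✓, ontable(A) ✓, handempty ✓
all met → apply pickup(A)
after:  towers=[B/D/C; F; H/G/E] holding=A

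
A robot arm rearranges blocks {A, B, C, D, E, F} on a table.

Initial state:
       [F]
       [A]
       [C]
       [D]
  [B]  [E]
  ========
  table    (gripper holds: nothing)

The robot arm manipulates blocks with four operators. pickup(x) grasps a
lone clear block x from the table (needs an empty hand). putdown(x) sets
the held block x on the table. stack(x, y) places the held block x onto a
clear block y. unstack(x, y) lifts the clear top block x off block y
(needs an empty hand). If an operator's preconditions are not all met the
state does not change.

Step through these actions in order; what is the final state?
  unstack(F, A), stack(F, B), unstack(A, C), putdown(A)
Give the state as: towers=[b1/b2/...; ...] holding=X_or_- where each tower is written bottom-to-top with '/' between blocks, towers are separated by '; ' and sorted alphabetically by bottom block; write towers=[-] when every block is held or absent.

step 1 (unstack(F, A)): towers=[B; E/D/C/A] holding=F
step 2 (stack(F, B)): towers=[B/F; E/D/C/A] holding=-
step 3 (unstack(A, C)): towers=[B/F; E/D/C] holding=A
step 4 (putdown(A)): towers=[A; B/F; E/D/C] holding=-

towers=[A; B/F; E/D/C] holding=-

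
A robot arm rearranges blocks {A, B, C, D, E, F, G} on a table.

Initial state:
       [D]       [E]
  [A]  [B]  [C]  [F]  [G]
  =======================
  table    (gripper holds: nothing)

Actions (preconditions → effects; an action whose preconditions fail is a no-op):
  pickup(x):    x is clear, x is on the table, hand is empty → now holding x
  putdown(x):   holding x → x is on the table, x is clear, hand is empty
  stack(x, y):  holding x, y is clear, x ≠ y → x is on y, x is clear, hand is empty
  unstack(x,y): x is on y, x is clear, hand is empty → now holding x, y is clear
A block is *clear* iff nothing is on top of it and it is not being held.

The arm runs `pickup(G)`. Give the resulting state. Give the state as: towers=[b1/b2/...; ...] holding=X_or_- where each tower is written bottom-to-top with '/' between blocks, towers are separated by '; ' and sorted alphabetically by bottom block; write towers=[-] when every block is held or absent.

towers=[A; B/D; C; F/E] holding=G

before: towers=[A; B/D; C; F/E; G] holding=-
pre[pickup(G)]: clear(G) ✓, ontable(G) ✓, handempty ✓
all met → apply pickup(G)
after:  towers=[A; B/D; C; F/E] holding=G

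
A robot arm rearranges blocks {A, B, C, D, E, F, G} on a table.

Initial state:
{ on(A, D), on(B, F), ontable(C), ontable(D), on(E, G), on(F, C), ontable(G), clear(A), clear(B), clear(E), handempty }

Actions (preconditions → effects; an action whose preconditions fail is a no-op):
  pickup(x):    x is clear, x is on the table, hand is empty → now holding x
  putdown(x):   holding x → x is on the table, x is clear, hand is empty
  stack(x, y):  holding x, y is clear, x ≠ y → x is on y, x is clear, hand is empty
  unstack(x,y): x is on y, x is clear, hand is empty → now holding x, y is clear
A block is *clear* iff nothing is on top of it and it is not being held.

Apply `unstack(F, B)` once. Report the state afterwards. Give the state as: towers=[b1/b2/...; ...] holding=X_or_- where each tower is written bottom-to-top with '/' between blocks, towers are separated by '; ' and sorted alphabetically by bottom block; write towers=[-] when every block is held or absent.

before: towers=[C/F/B; D/A; G/E] holding=-
pre[unstack(F, B)]: on(F,B) no, clear(F) no, handempty yes
on(F,B), clear(F) unmet → unstack(F, B) is a no-op
after:  towers=[C/F/B; D/A; G/E] holding=-

towers=[C/F/B; D/A; G/E] holding=-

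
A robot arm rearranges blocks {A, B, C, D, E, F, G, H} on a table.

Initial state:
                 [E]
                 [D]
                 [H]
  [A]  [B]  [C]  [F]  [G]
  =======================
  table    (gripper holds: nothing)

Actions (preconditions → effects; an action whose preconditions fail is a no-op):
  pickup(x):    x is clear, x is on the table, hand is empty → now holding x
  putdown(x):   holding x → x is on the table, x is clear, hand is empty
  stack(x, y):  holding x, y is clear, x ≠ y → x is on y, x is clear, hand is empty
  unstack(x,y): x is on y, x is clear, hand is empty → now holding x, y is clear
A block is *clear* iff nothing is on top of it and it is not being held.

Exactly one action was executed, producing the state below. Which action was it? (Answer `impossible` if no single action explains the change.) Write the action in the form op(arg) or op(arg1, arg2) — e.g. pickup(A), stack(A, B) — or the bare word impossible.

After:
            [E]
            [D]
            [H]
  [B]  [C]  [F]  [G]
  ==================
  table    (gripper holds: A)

pickup(A)

target: towers=[B; C; F/H/D/E; G] holding=A
         pickup(G) → towers=[A; B; C; F/H/D/E] holding=G
         pickup(A) → towers=[B; C; F/H/D/E; G] holding=A  ← match
     unstack(E, D) → towers=[A; B; C; F/H/D; G] holding=E
         pickup(B) → towers=[A; C; F/H/D/E; G] holding=B
         pickup(C) → towers=[A; B; F/H/D/E; G] holding=C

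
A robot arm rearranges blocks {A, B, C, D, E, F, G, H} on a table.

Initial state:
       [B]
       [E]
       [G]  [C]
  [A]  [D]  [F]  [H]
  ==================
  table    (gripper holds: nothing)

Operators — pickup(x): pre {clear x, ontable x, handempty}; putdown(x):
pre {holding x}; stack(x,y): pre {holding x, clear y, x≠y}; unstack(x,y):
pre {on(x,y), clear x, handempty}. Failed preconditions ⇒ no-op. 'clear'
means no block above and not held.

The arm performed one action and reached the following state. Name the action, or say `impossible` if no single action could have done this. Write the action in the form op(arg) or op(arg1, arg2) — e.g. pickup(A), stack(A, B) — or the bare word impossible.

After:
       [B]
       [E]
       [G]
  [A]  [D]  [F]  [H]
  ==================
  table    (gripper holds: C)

target: towers=[A; D/G/E/B; F; H] holding=C
         pickup(A) → towers=[D/G/E/B; F/C; H] holding=A
         pickup(H) → towers=[A; D/G/E/B; F/C] holding=H
     unstack(B, E) → towers=[A; D/G/E; F/C; H] holding=B
     unstack(C, F) → towers=[A; D/G/E/B; F; H] holding=C  ← match

unstack(C, F)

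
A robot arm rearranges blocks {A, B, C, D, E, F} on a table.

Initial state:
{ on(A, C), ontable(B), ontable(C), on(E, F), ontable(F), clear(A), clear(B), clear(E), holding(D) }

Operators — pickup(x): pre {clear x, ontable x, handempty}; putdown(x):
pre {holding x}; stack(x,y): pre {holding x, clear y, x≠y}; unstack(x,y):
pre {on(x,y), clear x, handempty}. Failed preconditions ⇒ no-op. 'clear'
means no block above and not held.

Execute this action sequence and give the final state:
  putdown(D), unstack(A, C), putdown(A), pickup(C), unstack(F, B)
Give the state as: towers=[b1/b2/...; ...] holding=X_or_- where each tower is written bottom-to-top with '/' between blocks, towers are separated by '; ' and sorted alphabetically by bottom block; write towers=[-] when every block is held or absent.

step 1 (putdown(D)): towers=[B; C/A; D; F/E] holding=-
step 2 (unstack(A, C)): towers=[B; C; D; F/E] holding=A
step 3 (putdown(A)): towers=[A; B; C; D; F/E] holding=-
step 4 (pickup(C)): towers=[A; B; D; F/E] holding=C
step 5 (unstack(F, B)) [no-op]: towers=[A; B; D; F/E] holding=C

towers=[A; B; D; F/E] holding=C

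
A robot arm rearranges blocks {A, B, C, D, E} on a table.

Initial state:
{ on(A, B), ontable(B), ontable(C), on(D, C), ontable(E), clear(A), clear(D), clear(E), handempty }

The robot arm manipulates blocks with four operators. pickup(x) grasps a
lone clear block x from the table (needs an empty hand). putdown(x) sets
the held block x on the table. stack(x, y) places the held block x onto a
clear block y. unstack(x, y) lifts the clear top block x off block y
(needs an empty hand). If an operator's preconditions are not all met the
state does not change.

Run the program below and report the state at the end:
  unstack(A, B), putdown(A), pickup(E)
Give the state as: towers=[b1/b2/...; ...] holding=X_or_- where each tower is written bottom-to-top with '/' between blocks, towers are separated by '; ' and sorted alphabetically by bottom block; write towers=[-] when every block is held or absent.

step 1 (unstack(A, B)): towers=[B; C/D; E] holding=A
step 2 (putdown(A)): towers=[A; B; C/D; E] holding=-
step 3 (pickup(E)): towers=[A; B; C/D] holding=E

towers=[A; B; C/D] holding=E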